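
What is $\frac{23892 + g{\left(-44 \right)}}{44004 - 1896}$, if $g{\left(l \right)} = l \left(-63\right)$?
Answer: $\frac{202}{319} \approx 0.63323$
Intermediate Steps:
$g{\left(l \right)} = - 63 l$
$\frac{23892 + g{\left(-44 \right)}}{44004 - 1896} = \frac{23892 - -2772}{44004 - 1896} = \frac{23892 + 2772}{42108} = 26664 \cdot \frac{1}{42108} = \frac{202}{319}$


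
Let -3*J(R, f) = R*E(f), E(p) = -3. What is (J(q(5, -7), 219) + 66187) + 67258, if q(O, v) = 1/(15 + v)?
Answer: 1067561/8 ≈ 1.3345e+5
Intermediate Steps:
J(R, f) = R (J(R, f) = -R*(-3)/3 = -(-1)*R = R)
(J(q(5, -7), 219) + 66187) + 67258 = (1/(15 - 7) + 66187) + 67258 = (1/8 + 66187) + 67258 = 529497/8 + 67258 = 1067561/8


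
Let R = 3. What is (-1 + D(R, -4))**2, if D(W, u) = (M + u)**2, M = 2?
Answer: 9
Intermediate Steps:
D(W, u) = (2 + u)**2
(-1 + D(R, -4))**2 = (-1 + (2 - 4)**2)**2 = (-1 + (-2)**2)**2 = (-1 + 4)**2 = 3**2 = 9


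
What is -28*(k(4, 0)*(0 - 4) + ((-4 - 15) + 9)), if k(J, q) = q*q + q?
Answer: 280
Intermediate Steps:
k(J, q) = q + q**2 (k(J, q) = q**2 + q = q + q**2)
-28*(k(4, 0)*(0 - 4) + ((-4 - 15) + 9)) = -28*((0*(1 + 0))*(0 - 4) + ((-4 - 15) + 9)) = -28*((0*1)*(-4) + (-19 + 9)) = -28*(0*(-4) - 10) = -28*(0 - 10) = -28*(-10) = 280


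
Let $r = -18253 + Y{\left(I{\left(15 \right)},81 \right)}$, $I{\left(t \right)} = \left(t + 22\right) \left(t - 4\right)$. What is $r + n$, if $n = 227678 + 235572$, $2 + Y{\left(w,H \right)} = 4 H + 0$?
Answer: $445319$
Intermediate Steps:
$I{\left(t \right)} = \left(-4 + t\right) \left(22 + t\right)$ ($I{\left(t \right)} = \left(22 + t\right) \left(-4 + t\right) = \left(-4 + t\right) \left(22 + t\right)$)
$Y{\left(w,H \right)} = -2 + 4 H$ ($Y{\left(w,H \right)} = -2 + \left(4 H + 0\right) = -2 + 4 H$)
$n = 463250$
$r = -17931$ ($r = -18253 + \left(-2 + 4 \cdot 81\right) = -18253 + \left(-2 + 324\right) = -18253 + 322 = -17931$)
$r + n = -17931 + 463250 = 445319$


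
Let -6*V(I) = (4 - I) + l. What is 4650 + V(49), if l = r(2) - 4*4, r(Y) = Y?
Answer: 27959/6 ≈ 4659.8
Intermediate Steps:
l = -14 (l = 2 - 4*4 = 2 - 16 = -14)
V(I) = 5/3 + I/6 (V(I) = -((4 - I) - 14)/6 = -(-10 - I)/6 = 5/3 + I/6)
4650 + V(49) = 4650 + (5/3 + (1/6)*49) = 4650 + (5/3 + 49/6) = 4650 + 59/6 = 27959/6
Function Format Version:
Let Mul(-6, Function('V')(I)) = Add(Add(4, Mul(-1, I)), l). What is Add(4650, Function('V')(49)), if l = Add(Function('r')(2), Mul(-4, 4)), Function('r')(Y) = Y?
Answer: Rational(27959, 6) ≈ 4659.8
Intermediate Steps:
l = -14 (l = Add(2, Mul(-4, 4)) = Add(2, -16) = -14)
Function('V')(I) = Add(Rational(5, 3), Mul(Rational(1, 6), I)) (Function('V')(I) = Mul(Rational(-1, 6), Add(Add(4, Mul(-1, I)), -14)) = Mul(Rational(-1, 6), Add(-10, Mul(-1, I))) = Add(Rational(5, 3), Mul(Rational(1, 6), I)))
Add(4650, Function('V')(49)) = Add(4650, Add(Rational(5, 3), Mul(Rational(1, 6), 49))) = Add(4650, Add(Rational(5, 3), Rational(49, 6))) = Add(4650, Rational(59, 6)) = Rational(27959, 6)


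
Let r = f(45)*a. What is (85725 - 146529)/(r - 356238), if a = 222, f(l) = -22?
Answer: 10134/60187 ≈ 0.16838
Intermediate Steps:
r = -4884 (r = -22*222 = -4884)
(85725 - 146529)/(r - 356238) = (85725 - 146529)/(-4884 - 356238) = -60804/(-361122) = -60804*(-1/361122) = 10134/60187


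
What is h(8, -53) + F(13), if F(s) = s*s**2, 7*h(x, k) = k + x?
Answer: 15334/7 ≈ 2190.6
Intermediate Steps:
h(x, k) = k/7 + x/7 (h(x, k) = (k + x)/7 = k/7 + x/7)
F(s) = s**3
h(8, -53) + F(13) = ((1/7)*(-53) + (1/7)*8) + 13**3 = (-53/7 + 8/7) + 2197 = -45/7 + 2197 = 15334/7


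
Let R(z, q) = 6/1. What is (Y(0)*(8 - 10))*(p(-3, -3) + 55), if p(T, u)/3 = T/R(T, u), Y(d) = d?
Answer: 0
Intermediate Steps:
R(z, q) = 6 (R(z, q) = 6*1 = 6)
p(T, u) = T/2 (p(T, u) = 3*(T/6) = T/2)
(Y(0)*(8 - 10))*(p(-3, -3) + 55) = (0*(8 - 10))*((½)*(-3) + 55) = (0*(-2))*(-3/2 + 55) = 0*(107/2) = 0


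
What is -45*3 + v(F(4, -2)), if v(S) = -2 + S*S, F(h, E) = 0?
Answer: -137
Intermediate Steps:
v(S) = -2 + S²
-45*3 + v(F(4, -2)) = -45*3 + (-2 + 0²) = -135 + (-2 + 0) = -135 - 2 = -137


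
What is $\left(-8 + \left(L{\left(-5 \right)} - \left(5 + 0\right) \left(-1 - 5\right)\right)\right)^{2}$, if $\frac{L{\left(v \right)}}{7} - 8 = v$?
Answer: $1849$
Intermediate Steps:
$L{\left(v \right)} = 56 + 7 v$
$\left(-8 + \left(L{\left(-5 \right)} - \left(5 + 0\right) \left(-1 - 5\right)\right)\right)^{2} = \left(-8 + \left(\left(56 + 7 \left(-5\right)\right) - \left(5 + 0\right) \left(-1 - 5\right)\right)\right)^{2} = \left(-8 + \left(\left(56 - 35\right) - 5 \left(-6\right)\right)\right)^{2} = \left(-8 + \left(21 - -30\right)\right)^{2} = \left(-8 + \left(21 + 30\right)\right)^{2} = \left(-8 + 51\right)^{2} = 43^{2} = 1849$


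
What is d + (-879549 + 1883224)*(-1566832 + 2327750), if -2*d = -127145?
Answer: 1527428874445/2 ≈ 7.6371e+11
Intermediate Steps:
d = 127145/2 (d = -½*(-127145) = 127145/2 ≈ 63573.)
d + (-879549 + 1883224)*(-1566832 + 2327750) = 127145/2 + (-879549 + 1883224)*(-1566832 + 2327750) = 127145/2 + 1003675*760918 = 127145/2 + 763714373650 = 1527428874445/2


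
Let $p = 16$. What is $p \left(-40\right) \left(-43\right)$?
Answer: $27520$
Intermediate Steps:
$p \left(-40\right) \left(-43\right) = 16 \left(-40\right) \left(-43\right) = \left(-640\right) \left(-43\right) = 27520$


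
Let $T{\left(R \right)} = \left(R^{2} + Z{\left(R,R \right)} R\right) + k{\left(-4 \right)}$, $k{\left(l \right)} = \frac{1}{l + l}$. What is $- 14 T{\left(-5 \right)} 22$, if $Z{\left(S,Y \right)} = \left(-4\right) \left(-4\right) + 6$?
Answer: $\frac{52437}{2} \approx 26219.0$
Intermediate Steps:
$k{\left(l \right)} = \frac{1}{2 l}$
$Z{\left(S,Y \right)} = 22$ ($Z{\left(S,Y \right)} = 16 + 6 = 22$)
$T{\left(R \right)} = - \frac{1}{8} + R^{2} + 22 R$ ($T{\left(R \right)} = \left(R^{2} + 22 R\right) + \frac{1}{2 \left(-4\right)} = \left(R^{2} + 22 R\right) + \frac{1}{2} \left(- \frac{1}{4}\right) = \left(R^{2} + 22 R\right) - \frac{1}{8} = - \frac{1}{8} + R^{2} + 22 R$)
$- 14 T{\left(-5 \right)} 22 = - 14 \left(- \frac{1}{8} + \left(-5\right)^{2} + 22 \left(-5\right)\right) 22 = - 14 \left(- \frac{1}{8} + 25 - 110\right) 22 = \left(-14\right) \left(- \frac{681}{8}\right) 22 = \frac{4767}{4} \cdot 22 = \frac{52437}{2}$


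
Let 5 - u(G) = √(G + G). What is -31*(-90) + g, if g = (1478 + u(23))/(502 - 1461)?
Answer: 2674127/959 + √46/959 ≈ 2788.5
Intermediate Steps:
u(G) = 5 - √2*√G (u(G) = 5 - √(G + G) = 5 - √(2*G) = 5 - √2*√G)
g = -1483/959 + √46/959 (g = (1478 + (5 - √2*√23))/(502 - 1461) = (1478 + (5 - √46))/(-959) = (1483 - √46)*(-1/959) = -1483/959 + √46/959 ≈ -1.5393)
-31*(-90) + g = -31*(-90) + (-1483/959 + √46/959) = 2790 + (-1483/959 + √46/959) = 2674127/959 + √46/959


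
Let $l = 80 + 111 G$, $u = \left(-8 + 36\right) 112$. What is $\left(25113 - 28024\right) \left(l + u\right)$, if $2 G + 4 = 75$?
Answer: $- \frac{41665143}{2} \approx -2.0833 \cdot 10^{7}$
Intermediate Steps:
$G = \frac{71}{2}$ ($G = -2 + \frac{1}{2} \cdot 75 = -2 + \frac{75}{2} = \frac{71}{2} \approx 35.5$)
$u = 3136$ ($u = 28 \cdot 112 = 3136$)
$l = \frac{8041}{2}$ ($l = 80 + 111 \cdot \frac{71}{2} = 80 + \frac{7881}{2} = \frac{8041}{2} \approx 4020.5$)
$\left(25113 - 28024\right) \left(l + u\right) = \left(25113 - 28024\right) \left(\frac{8041}{2} + 3136\right) = \left(-2911\right) \frac{14313}{2} = - \frac{41665143}{2}$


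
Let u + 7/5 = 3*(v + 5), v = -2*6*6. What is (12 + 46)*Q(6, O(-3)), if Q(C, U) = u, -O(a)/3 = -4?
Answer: -58696/5 ≈ -11739.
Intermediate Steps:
O(a) = 12 (O(a) = -3*(-4) = 12)
v = -72 (v = -12*6 = -72)
u = -1012/5 (u = -7/5 + 3*(-72 + 5) = -7/5 + 3*(-67) = -7/5 - 201 = -1012/5 ≈ -202.40)
Q(C, U) = -1012/5
(12 + 46)*Q(6, O(-3)) = (12 + 46)*(-1012/5) = 58*(-1012/5) = -58696/5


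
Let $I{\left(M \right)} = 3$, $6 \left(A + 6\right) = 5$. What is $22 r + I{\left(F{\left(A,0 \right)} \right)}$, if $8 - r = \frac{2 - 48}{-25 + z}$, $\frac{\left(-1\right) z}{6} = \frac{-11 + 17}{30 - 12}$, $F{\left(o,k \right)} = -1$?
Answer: $\frac{3821}{27} \approx 141.52$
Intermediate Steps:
$A = - \frac{31}{6}$ ($A = -6 + \frac{1}{6} \cdot 5 = -6 + \frac{5}{6} = - \frac{31}{6} \approx -5.1667$)
$z = -2$ ($z = - 6 \frac{-11 + 17}{30 - 12} = - 6 \cdot \frac{6}{18} = - 6 \cdot 6 \cdot \frac{1}{18} = \left(-6\right) \frac{1}{3} = -2$)
$r = \frac{170}{27}$ ($r = 8 - \frac{2 - 48}{-25 - 2} = 8 - - \frac{46}{-27} = 8 - \left(-46\right) \left(- \frac{1}{27}\right) = 8 - \frac{46}{27} = \frac{170}{27} \approx 6.2963$)
$22 r + I{\left(F{\left(A,0 \right)} \right)} = 22 \cdot \frac{170}{27} + 3 = \frac{3740}{27} + 3 = \frac{3821}{27}$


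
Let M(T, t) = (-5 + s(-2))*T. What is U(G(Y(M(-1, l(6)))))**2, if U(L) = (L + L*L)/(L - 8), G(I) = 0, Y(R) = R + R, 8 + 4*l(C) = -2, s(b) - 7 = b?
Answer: 0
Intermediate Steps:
s(b) = 7 + b
l(C) = -5/2 (l(C) = -2 + (1/4)*(-2) = -2 - 1/2 = -5/2)
M(T, t) = 0 (M(T, t) = (-5 + (7 - 2))*T = (-5 + 5)*T = 0*T = 0)
Y(R) = 2*R
U(L) = (L + L**2)/(-8 + L)
U(G(Y(M(-1, l(6)))))**2 = (0*(1 + 0)/(-8 + 0))**2 = (0*1/(-8))**2 = (0*(-1/8)*1)**2 = 0**2 = 0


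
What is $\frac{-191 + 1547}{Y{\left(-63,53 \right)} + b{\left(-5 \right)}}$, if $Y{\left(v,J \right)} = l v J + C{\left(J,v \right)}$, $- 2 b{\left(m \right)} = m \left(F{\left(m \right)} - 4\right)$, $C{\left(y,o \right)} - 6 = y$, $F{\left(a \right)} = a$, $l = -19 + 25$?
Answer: $- \frac{2712}{39995} \approx -0.067809$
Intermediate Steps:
$l = 6$
$C{\left(y,o \right)} = 6 + y$
$b{\left(m \right)} = - \frac{m \left(-4 + m\right)}{2}$ ($b{\left(m \right)} = - \frac{m \left(m - 4\right)}{2} = - \frac{m \left(-4 + m\right)}{2}$)
$Y{\left(v,J \right)} = 6 + J + 6 J v$ ($Y{\left(v,J \right)} = 6 v J + \left(6 + J\right) = 6 J v + \left(6 + J\right) = 6 + J + 6 J v$)
$\frac{-191 + 1547}{Y{\left(-63,53 \right)} + b{\left(-5 \right)}} = \frac{-191 + 1547}{\left(6 + 53 + 6 \cdot 53 \left(-63\right)\right) + \frac{1}{2} \left(-5\right) \left(4 - -5\right)} = \frac{1356}{\left(6 + 53 - 20034\right) + \frac{1}{2} \left(-5\right) \left(4 + 5\right)} = \frac{1356}{-19975 + \frac{1}{2} \left(-5\right) 9} = \frac{1356}{-19975 - \frac{45}{2}} = \frac{1356}{- \frac{39995}{2}} = 1356 \left(- \frac{2}{39995}\right) = - \frac{2712}{39995}$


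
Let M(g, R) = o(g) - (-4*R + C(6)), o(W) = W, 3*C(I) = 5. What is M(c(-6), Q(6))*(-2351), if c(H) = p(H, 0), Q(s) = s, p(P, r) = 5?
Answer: -192782/3 ≈ -64261.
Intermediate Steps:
C(I) = 5/3 (C(I) = (⅓)*5 = 5/3)
c(H) = 5
M(g, R) = -5/3 + g + 4*R (M(g, R) = g - (-4*R + 5/3) = g - (5/3 - 4*R) = g + (-5/3 + 4*R) = -5/3 + g + 4*R)
M(c(-6), Q(6))*(-2351) = (-5/3 + 5 + 4*6)*(-2351) = (-5/3 + 5 + 24)*(-2351) = (82/3)*(-2351) = -192782/3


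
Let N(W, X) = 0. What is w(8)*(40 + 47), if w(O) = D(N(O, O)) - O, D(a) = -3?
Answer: -957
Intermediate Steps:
w(O) = -3 - O
w(8)*(40 + 47) = (-3 - 1*8)*(40 + 47) = (-3 - 8)*87 = -11*87 = -957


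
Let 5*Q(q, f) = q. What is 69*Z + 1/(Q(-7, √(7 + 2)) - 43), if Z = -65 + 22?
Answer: -658679/222 ≈ -2967.0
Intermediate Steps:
Z = -43
Q(q, f) = q/5
69*Z + 1/(Q(-7, √(7 + 2)) - 43) = 69*(-43) + 1/((⅕)*(-7) - 43) = -2967 + 1/(-7/5 - 43) = -2967 + 1/(-222/5) = -2967 - 5/222 = -658679/222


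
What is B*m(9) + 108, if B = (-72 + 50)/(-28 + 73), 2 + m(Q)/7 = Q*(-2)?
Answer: 1588/9 ≈ 176.44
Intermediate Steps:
m(Q) = -14 - 14*Q (m(Q) = -14 + 7*(Q*(-2)) = -14 + 7*(-2*Q) = -14 - 14*Q)
B = -22/45 ≈ -0.48889
B*m(9) + 108 = -22*(-14 - 14*9)/45 + 108 = -22*(-14 - 126)/45 + 108 = -22/45*(-140) + 108 = 616/9 + 108 = 1588/9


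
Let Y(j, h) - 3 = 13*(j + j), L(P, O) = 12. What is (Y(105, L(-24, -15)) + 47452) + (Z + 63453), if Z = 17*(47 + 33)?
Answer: 114998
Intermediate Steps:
Z = 1360 (Z = 17*80 = 1360)
Y(j, h) = 3 + 26*j (Y(j, h) = 3 + 13*(j + j) = 3 + 13*(2*j) = 3 + 26*j)
(Y(105, L(-24, -15)) + 47452) + (Z + 63453) = ((3 + 26*105) + 47452) + (1360 + 63453) = ((3 + 2730) + 47452) + 64813 = (2733 + 47452) + 64813 = 50185 + 64813 = 114998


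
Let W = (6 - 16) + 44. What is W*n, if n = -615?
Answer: -20910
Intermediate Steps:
W = 34 (W = -10 + 44 = 34)
W*n = 34*(-615) = -20910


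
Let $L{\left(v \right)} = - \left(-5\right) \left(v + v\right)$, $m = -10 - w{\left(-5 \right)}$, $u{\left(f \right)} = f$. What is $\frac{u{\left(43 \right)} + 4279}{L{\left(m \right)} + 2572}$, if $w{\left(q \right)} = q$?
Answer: $\frac{2161}{1261} \approx 1.7137$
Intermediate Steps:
$m = -5$ ($m = -10 - -5 = -10 + 5 = -5$)
$L{\left(v \right)} = 10 v$ ($L{\left(v \right)} = - \left(-5\right) 2 v = - \left(-10\right) v = 10 v$)
$\frac{u{\left(43 \right)} + 4279}{L{\left(m \right)} + 2572} = \frac{43 + 4279}{10 \left(-5\right) + 2572} = \frac{4322}{-50 + 2572} = \frac{4322}{2522} = 4322 \cdot \frac{1}{2522} = \frac{2161}{1261}$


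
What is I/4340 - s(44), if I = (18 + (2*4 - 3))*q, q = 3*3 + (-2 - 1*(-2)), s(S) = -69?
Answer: 299667/4340 ≈ 69.048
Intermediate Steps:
q = 9 (q = 9 + (-2 + 2) = 9 + 0 = 9)
I = 207 (I = (18 + (2*4 - 3))*9 = (18 + (8 - 3))*9 = (18 + 5)*9 = 23*9 = 207)
I/4340 - s(44) = 207/4340 - 1*(-69) = 207*(1/4340) + 69 = 207/4340 + 69 = 299667/4340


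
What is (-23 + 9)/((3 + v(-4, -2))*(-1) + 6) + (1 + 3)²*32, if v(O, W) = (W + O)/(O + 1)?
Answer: 498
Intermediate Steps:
v(O, W) = (O + W)/(1 + O)
(-23 + 9)/((3 + v(-4, -2))*(-1) + 6) + (1 + 3)²*32 = (-23 + 9)/((3 + (-4 - 2)/(1 - 4))*(-1) + 6) + (1 + 3)²*32 = -14/((3 - 6/(-3))*(-1) + 6) + 4²*32 = -14/((3 - ⅓*(-6))*(-1) + 6) + 16*32 = -14/((3 + 2)*(-1) + 6) + 512 = -14/(5*(-1) + 6) + 512 = -14/(-5 + 6) + 512 = -14/1 + 512 = -14*1 + 512 = -14 + 512 = 498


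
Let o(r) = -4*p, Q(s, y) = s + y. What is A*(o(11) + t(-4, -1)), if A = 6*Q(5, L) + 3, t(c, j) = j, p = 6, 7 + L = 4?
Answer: -375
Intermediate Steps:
L = -3 (L = -7 + 4 = -3)
o(r) = -24 (o(r) = -4*6 = -24)
A = 15 (A = 6*(5 - 3) + 3 = 6*2 + 3 = 12 + 3 = 15)
A*(o(11) + t(-4, -1)) = 15*(-24 - 1) = 15*(-25) = -375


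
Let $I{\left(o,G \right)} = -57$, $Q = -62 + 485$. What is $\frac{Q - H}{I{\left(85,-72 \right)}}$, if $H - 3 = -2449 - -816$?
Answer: $- \frac{2053}{57} \approx -36.018$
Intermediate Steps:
$H = -1630$ ($H = 3 - 1633 = -1630$)
$Q = 423$
$\frac{Q - H}{I{\left(85,-72 \right)}} = \frac{423 - -1630}{-57} = \left(423 + 1630\right) \left(- \frac{1}{57}\right) = 2053 \left(- \frac{1}{57}\right) = - \frac{2053}{57}$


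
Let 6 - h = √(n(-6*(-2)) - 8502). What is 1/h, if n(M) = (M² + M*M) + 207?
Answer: 2/2681 + I*√8007/8043 ≈ 0.00074599 + 0.011125*I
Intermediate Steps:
n(M) = 207 + 2*M² (n(M) = (M² + M²) + 207 = 2*M² + 207 = 207 + 2*M²)
h = 6 - I*√8007 (h = 6 - √((207 + 2*(-6*(-2))²) - 8502) = 6 - √((207 + 2*12²) - 8502) = 6 - √((207 + 2*144) - 8502) = 6 - √((207 + 288) - 8502) = 6 - √(495 - 8502) = 6 - √(-8007) = 6 - I*√8007 ≈ 6.0 - 89.482*I)
1/h = 1/(6 - I*√8007)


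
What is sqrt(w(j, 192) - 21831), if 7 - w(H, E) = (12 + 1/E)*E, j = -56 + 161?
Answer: 3*I*sqrt(2681) ≈ 155.34*I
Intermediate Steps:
j = 105
w(H, E) = 7 - E*(12 + 1/E) (w(H, E) = 7 - (12 + 1/E)*E = 7 - E*(12 + 1/E))
sqrt(w(j, 192) - 21831) = sqrt((6 - 12*192) - 21831) = sqrt((6 - 2304) - 21831) = sqrt(-2298 - 21831) = sqrt(-24129) = 3*I*sqrt(2681)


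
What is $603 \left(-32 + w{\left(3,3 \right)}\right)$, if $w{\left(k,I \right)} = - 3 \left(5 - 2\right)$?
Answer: $-24723$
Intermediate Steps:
$w{\left(k,I \right)} = -9$ ($w{\left(k,I \right)} = \left(-3\right) 3 = -9$)
$603 \left(-32 + w{\left(3,3 \right)}\right) = 603 \left(-32 - 9\right) = 603 \left(-41\right) = -24723$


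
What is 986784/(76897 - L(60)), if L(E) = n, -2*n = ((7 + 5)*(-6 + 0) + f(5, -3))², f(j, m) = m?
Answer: 1973568/159419 ≈ 12.380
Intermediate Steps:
n = -5625/2 (n = -((7 + 5)*(-6 + 0) - 3)²/2 = -(12*(-6) - 3)²/2 = -(-72 - 3)²/2 = -½*(-75)² = -½*5625 = -5625/2 ≈ -2812.5)
L(E) = -5625/2
986784/(76897 - L(60)) = 986784/(76897 - 1*(-5625/2)) = 986784/(76897 + 5625/2) = 986784/(159419/2) = 986784*(2/159419) = 1973568/159419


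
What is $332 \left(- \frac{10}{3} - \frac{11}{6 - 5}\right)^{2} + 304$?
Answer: $\frac{616604}{9} \approx 68512.0$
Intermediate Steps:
$332 \left(- \frac{10}{3} - \frac{11}{6 - 5}\right)^{2} + 304 = 332 \left(\left(-10\right) \frac{1}{3} - \frac{11}{1}\right)^{2} + 304 = 332 \left(- \frac{10}{3} - 11\right)^{2} + 304 = 332 \left(- \frac{43}{3}\right)^{2} + 304 = 332 \cdot \frac{1849}{9} + 304 = \frac{613868}{9} + 304 = \frac{616604}{9}$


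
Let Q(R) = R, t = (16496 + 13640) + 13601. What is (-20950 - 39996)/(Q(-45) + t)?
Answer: -30473/21846 ≈ -1.3949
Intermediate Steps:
t = 43737 (t = 30136 + 13601 = 43737)
(-20950 - 39996)/(Q(-45) + t) = (-20950 - 39996)/(-45 + 43737) = -60946/43692 = -60946*1/43692 = -30473/21846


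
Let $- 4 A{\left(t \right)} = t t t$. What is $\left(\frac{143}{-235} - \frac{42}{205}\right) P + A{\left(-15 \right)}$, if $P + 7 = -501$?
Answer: $\frac{48442909}{38540} \approx 1257.0$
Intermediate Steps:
$P = -508$ ($P = -7 - 501 = -508$)
$A{\left(t \right)} = - \frac{t^{3}}{4}$ ($A{\left(t \right)} = - \frac{t t t}{4} = - \frac{t^{2} t}{4} = - \frac{t^{3}}{4}$)
$\left(\frac{143}{-235} - \frac{42}{205}\right) P + A{\left(-15 \right)} = \left(\frac{143}{-235} - \frac{42}{205}\right) \left(-508\right) - \frac{\left(-15\right)^{3}}{4} = \left(143 \left(- \frac{1}{235}\right) - \frac{42}{205}\right) \left(-508\right) - - \frac{3375}{4} = \left(- \frac{143}{235} - \frac{42}{205}\right) \left(-508\right) + \frac{3375}{4} = \left(- \frac{7837}{9635}\right) \left(-508\right) + \frac{3375}{4} = \frac{3981196}{9635} + \frac{3375}{4} = \frac{48442909}{38540}$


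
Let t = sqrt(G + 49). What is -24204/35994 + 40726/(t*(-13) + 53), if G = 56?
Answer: -6504480673/44800532 - 264719*sqrt(105)/7468 ≈ -508.41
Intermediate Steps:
t = sqrt(105) (t = sqrt(56 + 49) = sqrt(105) ≈ 10.247)
-24204/35994 + 40726/(t*(-13) + 53) = -24204/35994 + 40726/(sqrt(105)*(-13) + 53) = -24204*1/35994 + 40726/(-13*sqrt(105) + 53) = -4034/5999 + 40726/(53 - 13*sqrt(105))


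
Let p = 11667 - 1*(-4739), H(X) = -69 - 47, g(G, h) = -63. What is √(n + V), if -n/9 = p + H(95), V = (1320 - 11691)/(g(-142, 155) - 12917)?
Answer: I*√6175194207105/6490 ≈ 382.9*I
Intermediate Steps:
V = 10371/12980 (V = (1320 - 11691)/(-63 - 12917) = -10371/(-12980) = -10371*(-1/12980) = 10371/12980 ≈ 0.79900)
H(X) = -116
p = 16406 (p = 11667 + 4739 = 16406)
n = -146610 (n = -9*(16406 - 116) = -9*16290 = -146610)
√(n + V) = √(-146610 + 10371/12980) = √(-1902987429/12980) = I*√6175194207105/6490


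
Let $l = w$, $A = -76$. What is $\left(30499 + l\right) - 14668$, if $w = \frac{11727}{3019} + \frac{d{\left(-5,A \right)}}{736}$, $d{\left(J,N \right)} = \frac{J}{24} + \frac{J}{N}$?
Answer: $\frac{16044295861621}{1013224704} \approx 15835.0$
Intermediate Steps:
$d{\left(J,N \right)} = \frac{J}{24} + \frac{J}{N}$ ($d{\left(J,N \right)} = J \frac{1}{24} + \frac{J}{N} = \frac{J}{24} + \frac{J}{N}$)
$w = \frac{3935572597}{1013224704}$ ($w = \frac{11727}{3019} + \frac{\frac{1}{24} \left(-5\right) - \frac{5}{-76}}{736} = 11727 \cdot \frac{1}{3019} + \left(- \frac{5}{24} - - \frac{5}{76}\right) \frac{1}{736} = \frac{11727}{3019} + \left(- \frac{5}{24} + \frac{5}{76}\right) \frac{1}{736} = \frac{11727}{3019} - \frac{65}{335616} = \frac{3935572597}{1013224704} \approx 3.8842$)
$l = \frac{3935572597}{1013224704} \approx 3.8842$
$\left(30499 + l\right) - 14668 = \left(30499 + \frac{3935572597}{1013224704}\right) - 14668 = \frac{30906275819893}{1013224704} - 14668 = \frac{16044295861621}{1013224704}$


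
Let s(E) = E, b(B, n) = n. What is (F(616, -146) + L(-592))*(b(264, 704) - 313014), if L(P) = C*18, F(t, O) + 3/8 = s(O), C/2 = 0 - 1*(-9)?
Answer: -221896255/4 ≈ -5.5474e+7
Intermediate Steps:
C = 18 (C = 2*(0 - 1*(-9)) = 2*(0 + 9) = 2*9 = 18)
F(t, O) = -3/8 + O
L(P) = 324 (L(P) = 18*18 = 324)
(F(616, -146) + L(-592))*(b(264, 704) - 313014) = ((-3/8 - 146) + 324)*(704 - 313014) = (-1171/8 + 324)*(-312310) = (1421/8)*(-312310) = -221896255/4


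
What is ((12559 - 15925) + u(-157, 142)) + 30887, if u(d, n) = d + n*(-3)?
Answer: 26938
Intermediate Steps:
u(d, n) = d - 3*n
((12559 - 15925) + u(-157, 142)) + 30887 = ((12559 - 15925) + (-157 - 3*142)) + 30887 = (-3366 + (-157 - 426)) + 30887 = (-3366 - 583) + 30887 = -3949 + 30887 = 26938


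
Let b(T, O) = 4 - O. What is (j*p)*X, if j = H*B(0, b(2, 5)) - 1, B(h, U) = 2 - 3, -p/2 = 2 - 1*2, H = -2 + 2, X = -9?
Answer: 0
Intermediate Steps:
H = 0
p = 0 (p = -2*(2 - 1*2) = -2*(2 - 2) = -2*0 = 0)
B(h, U) = -1
j = -1 (j = 0*(-1) - 1 = 0 - 1 = -1)
(j*p)*X = -1*0*(-9) = 0*(-9) = 0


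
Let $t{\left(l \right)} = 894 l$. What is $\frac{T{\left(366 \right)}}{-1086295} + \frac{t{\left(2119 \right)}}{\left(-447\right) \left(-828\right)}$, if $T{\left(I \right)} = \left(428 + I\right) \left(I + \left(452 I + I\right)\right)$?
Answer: $- \frac{52318906319}{449726130} \approx -116.34$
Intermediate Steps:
$T{\left(I \right)} = 454 I \left(428 + I\right)$ ($T{\left(I \right)} = \left(428 + I\right) \left(I + 453 I\right) = \left(428 + I\right) 454 I = 454 I \left(428 + I\right)$)
$\frac{T{\left(366 \right)}}{-1086295} + \frac{t{\left(2119 \right)}}{\left(-447\right) \left(-828\right)} = \frac{454 \cdot 366 \left(428 + 366\right)}{-1086295} + \frac{894 \cdot 2119}{\left(-447\right) \left(-828\right)} = 454 \cdot 366 \cdot 794 \left(- \frac{1}{1086295}\right) + \frac{1894386}{370116} = 131934216 \left(- \frac{1}{1086295}\right) + 1894386 \cdot \frac{1}{370116} = - \frac{131934216}{1086295} + \frac{2119}{414} = - \frac{52318906319}{449726130}$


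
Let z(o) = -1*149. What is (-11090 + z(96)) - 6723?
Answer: -17962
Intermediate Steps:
z(o) = -149
(-11090 + z(96)) - 6723 = (-11090 - 149) - 6723 = -11239 - 6723 = -17962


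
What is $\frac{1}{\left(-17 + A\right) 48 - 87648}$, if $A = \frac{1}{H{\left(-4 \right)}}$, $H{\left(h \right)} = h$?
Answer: $- \frac{1}{88476} \approx -1.1303 \cdot 10^{-5}$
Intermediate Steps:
$A = - \frac{1}{4}$ ($A = \frac{1}{-4} = - \frac{1}{4} \approx -0.25$)
$\frac{1}{\left(-17 + A\right) 48 - 87648} = \frac{1}{\left(-17 - \frac{1}{4}\right) 48 - 87648} = \frac{1}{\left(- \frac{69}{4}\right) 48 - 87648} = \frac{1}{-828 - 87648} = \frac{1}{-88476} = - \frac{1}{88476}$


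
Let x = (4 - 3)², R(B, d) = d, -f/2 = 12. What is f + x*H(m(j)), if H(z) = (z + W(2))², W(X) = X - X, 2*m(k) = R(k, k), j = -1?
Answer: -95/4 ≈ -23.750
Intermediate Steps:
f = -24 (f = -2*12 = -24)
m(k) = k/2
W(X) = 0
H(z) = z² (H(z) = (z + 0)² = z²)
x = 1 (x = 1² = 1)
f + x*H(m(j)) = -24 + 1*((½)*(-1))² = -24 + 1*(-½)² = -24 + 1*(¼) = -24 + ¼ = -95/4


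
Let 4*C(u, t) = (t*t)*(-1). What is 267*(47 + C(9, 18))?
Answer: -9078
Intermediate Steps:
C(u, t) = -t**2/4 (C(u, t) = ((t*t)*(-1))/4 = (t**2*(-1))/4 = (-t**2)/4 = -t**2/4)
267*(47 + C(9, 18)) = 267*(47 - 1/4*18**2) = 267*(47 - 1/4*324) = 267*(47 - 81) = 267*(-34) = -9078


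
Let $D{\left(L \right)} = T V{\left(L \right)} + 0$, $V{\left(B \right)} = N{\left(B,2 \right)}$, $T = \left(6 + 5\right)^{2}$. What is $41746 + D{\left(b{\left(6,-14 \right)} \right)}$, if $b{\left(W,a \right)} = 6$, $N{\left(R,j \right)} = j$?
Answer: $41988$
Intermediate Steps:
$T = 121$ ($T = 11^{2} = 121$)
$V{\left(B \right)} = 2$
$D{\left(L \right)} = 242$ ($D{\left(L \right)} = 121 \cdot 2 + 0 = 242 + 0 = 242$)
$41746 + D{\left(b{\left(6,-14 \right)} \right)} = 41746 + 242 = 41988$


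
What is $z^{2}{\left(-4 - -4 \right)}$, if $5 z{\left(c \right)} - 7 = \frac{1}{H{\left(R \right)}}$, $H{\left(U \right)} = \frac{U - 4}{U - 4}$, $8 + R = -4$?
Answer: $\frac{64}{25} \approx 2.56$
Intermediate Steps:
$R = -12$ ($R = -8 - 4 = -12$)
$H{\left(U \right)} = 1$ ($H{\left(U \right)} = \frac{-4 + U}{-4 + U} = 1$)
$z{\left(c \right)} = \frac{8}{5}$ ($z{\left(c \right)} = \frac{7}{5} + \frac{1}{5 \cdot 1} = \frac{7}{5} + \frac{1}{5} \cdot 1 = \frac{7}{5} + \frac{1}{5} = \frac{8}{5}$)
$z^{2}{\left(-4 - -4 \right)} = \left(\frac{8}{5}\right)^{2} = \frac{64}{25}$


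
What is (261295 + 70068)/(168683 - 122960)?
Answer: 331363/45723 ≈ 7.2472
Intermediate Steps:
(261295 + 70068)/(168683 - 122960) = 331363/45723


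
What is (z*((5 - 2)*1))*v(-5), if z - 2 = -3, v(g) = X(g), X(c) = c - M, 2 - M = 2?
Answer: 15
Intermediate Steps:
M = 0 (M = 2 - 1*2 = 2 - 2 = 0)
X(c) = c (X(c) = c - 1*0 = c + 0 = c)
v(g) = g
z = -1 (z = 2 - 3 = -1)
(z*((5 - 2)*1))*v(-5) = -(5 - 2)*(-5) = -3*(-5) = 15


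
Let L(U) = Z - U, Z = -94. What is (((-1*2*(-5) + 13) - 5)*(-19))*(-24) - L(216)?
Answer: 8518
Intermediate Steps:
L(U) = -94 - U
(((-1*2*(-5) + 13) - 5)*(-19))*(-24) - L(216) = (((-1*2*(-5) + 13) - 5)*(-19))*(-24) - (-94 - 1*216) = (((-2*(-5) + 13) - 5)*(-19))*(-24) - (-94 - 216) = (((10 + 13) - 5)*(-19))*(-24) - 1*(-310) = ((23 - 5)*(-19))*(-24) + 310 = (18*(-19))*(-24) + 310 = -342*(-24) + 310 = 8208 + 310 = 8518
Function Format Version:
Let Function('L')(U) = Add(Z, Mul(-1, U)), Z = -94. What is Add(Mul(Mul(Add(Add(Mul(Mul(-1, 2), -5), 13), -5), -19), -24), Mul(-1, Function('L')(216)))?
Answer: 8518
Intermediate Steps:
Function('L')(U) = Add(-94, Mul(-1, U))
Add(Mul(Mul(Add(Add(Mul(Mul(-1, 2), -5), 13), -5), -19), -24), Mul(-1, Function('L')(216))) = Add(Mul(Mul(Add(Add(Mul(Mul(-1, 2), -5), 13), -5), -19), -24), Mul(-1, Add(-94, Mul(-1, 216)))) = Add(Mul(Mul(Add(Add(Mul(-2, -5), 13), -5), -19), -24), Mul(-1, Add(-94, -216))) = Add(Mul(Mul(Add(Add(10, 13), -5), -19), -24), Mul(-1, -310)) = Add(Mul(Mul(Add(23, -5), -19), -24), 310) = Add(Mul(Mul(18, -19), -24), 310) = Add(Mul(-342, -24), 310) = Add(8208, 310) = 8518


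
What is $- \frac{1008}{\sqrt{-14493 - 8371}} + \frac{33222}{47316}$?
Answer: $\frac{5537}{7886} + \frac{252 i \sqrt{1429}}{1429} \approx 0.70213 + 6.6663 i$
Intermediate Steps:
$- \frac{1008}{\sqrt{-14493 - 8371}} + \frac{33222}{47316} = - \frac{1008}{\sqrt{-22864}} + 33222 \cdot \frac{1}{47316} = - \frac{1008}{4 i \sqrt{1429}} + \frac{5537}{7886} = - 1008 \left(- \frac{i \sqrt{1429}}{5716}\right) + \frac{5537}{7886} = \frac{252 i \sqrt{1429}}{1429} + \frac{5537}{7886} = \frac{5537}{7886} + \frac{252 i \sqrt{1429}}{1429}$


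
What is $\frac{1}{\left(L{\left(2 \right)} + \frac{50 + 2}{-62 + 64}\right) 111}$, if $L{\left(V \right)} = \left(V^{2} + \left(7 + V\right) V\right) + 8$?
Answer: $\frac{1}{6216} \approx 0.00016088$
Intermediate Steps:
$L{\left(V \right)} = 8 + V^{2} + V \left(7 + V\right)$ ($L{\left(V \right)} = \left(V^{2} + V \left(7 + V\right)\right) + 8 = 8 + V^{2} + V \left(7 + V\right)$)
$\frac{1}{\left(L{\left(2 \right)} + \frac{50 + 2}{-62 + 64}\right) 111} = \frac{1}{\left(\left(8 + 2 \cdot 2^{2} + 7 \cdot 2\right) + \frac{50 + 2}{-62 + 64}\right) 111} = \frac{1}{\left(\left(8 + 2 \cdot 4 + 14\right) + \frac{52}{2}\right) 111} = \frac{1}{\left(\left(8 + 8 + 14\right) + 52 \cdot \frac{1}{2}\right) 111} = \frac{1}{\left(30 + 26\right) 111} = \frac{1}{56 \cdot 111} = \frac{1}{6216}$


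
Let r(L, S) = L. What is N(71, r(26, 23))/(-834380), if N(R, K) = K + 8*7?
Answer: -41/417190 ≈ -9.8277e-5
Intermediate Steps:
N(R, K) = 56 + K (N(R, K) = K + 56 = 56 + K)
N(71, r(26, 23))/(-834380) = (56 + 26)/(-834380) = 82*(-1/834380) = -41/417190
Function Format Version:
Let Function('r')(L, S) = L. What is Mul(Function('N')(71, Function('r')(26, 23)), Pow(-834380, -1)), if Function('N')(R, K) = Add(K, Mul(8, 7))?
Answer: Rational(-41, 417190) ≈ -9.8277e-5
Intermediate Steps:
Function('N')(R, K) = Add(56, K) (Function('N')(R, K) = Add(K, 56) = Add(56, K))
Mul(Function('N')(71, Function('r')(26, 23)), Pow(-834380, -1)) = Mul(Add(56, 26), Pow(-834380, -1)) = Mul(82, Rational(-1, 834380)) = Rational(-41, 417190)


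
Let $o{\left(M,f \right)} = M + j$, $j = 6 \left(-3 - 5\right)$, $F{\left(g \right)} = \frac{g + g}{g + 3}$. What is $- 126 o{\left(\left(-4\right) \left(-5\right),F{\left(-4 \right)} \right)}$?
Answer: $3528$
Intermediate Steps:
$F{\left(g \right)} = \frac{2 g}{3 + g}$
$j = -48$ ($j = 6 \left(-8\right) = -48$)
$o{\left(M,f \right)} = -48 + M$ ($o{\left(M,f \right)} = M - 48 = -48 + M$)
$- 126 o{\left(\left(-4\right) \left(-5\right),F{\left(-4 \right)} \right)} = - 126 \left(-48 - -20\right) = - 126 \left(-48 + 20\right) = \left(-126\right) \left(-28\right) = 3528$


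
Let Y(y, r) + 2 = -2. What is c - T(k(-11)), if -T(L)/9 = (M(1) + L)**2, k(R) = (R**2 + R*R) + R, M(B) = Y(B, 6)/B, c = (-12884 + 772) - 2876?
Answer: 448773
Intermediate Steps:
Y(y, r) = -4 (Y(y, r) = -2 - 2 = -4)
c = -14988 (c = -12112 - 2876 = -14988)
M(B) = -4/B
k(R) = R + 2*R**2 (k(R) = (R**2 + R**2) + R = 2*R**2 + R = R + 2*R**2)
T(L) = -9*(-4 + L)**2 (T(L) = -9*(-4/1 + L)**2 = -9*(-4*1 + L)**2 = -9*(-4 + L)**2)
c - T(k(-11)) = -14988 - (-9)*(-4 - 11*(1 + 2*(-11)))**2 = -14988 - (-9)*(-4 - 11*(1 - 22))**2 = -14988 - (-9)*(-4 - 11*(-21))**2 = -14988 - (-9)*(-4 + 231)**2 = -14988 - (-9)*227**2 = -14988 - (-9)*51529 = -14988 - 1*(-463761) = -14988 + 463761 = 448773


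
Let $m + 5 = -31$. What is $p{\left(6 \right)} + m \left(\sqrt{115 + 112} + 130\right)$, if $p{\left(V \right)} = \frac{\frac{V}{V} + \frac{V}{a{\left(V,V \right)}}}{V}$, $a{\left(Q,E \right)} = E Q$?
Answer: $- \frac{168473}{36} - 36 \sqrt{227} \approx -5222.2$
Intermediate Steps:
$m = -36$ ($m = -5 - 31 = -36$)
$p{\left(V \right)} = \frac{1 + \frac{1}{V}}{V}$ ($p{\left(V \right)} = \frac{\frac{V}{V} + \frac{V}{V V}}{V} = \frac{1 + \frac{V}{V^{2}}}{V} = \frac{1 + \frac{1}{V}}{V}$)
$p{\left(6 \right)} + m \left(\sqrt{115 + 112} + 130\right) = \frac{1 + 6}{36} - 36 \left(\sqrt{115 + 112} + 130\right) = \frac{1}{36} \cdot 7 - 36 \left(\sqrt{227} + 130\right) = \frac{7}{36} - 36 \left(130 + \sqrt{227}\right) = \frac{7}{36} - \left(4680 + 36 \sqrt{227}\right) = - \frac{168473}{36} - 36 \sqrt{227}$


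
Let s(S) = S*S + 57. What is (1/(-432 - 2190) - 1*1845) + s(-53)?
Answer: 2677061/2622 ≈ 1021.0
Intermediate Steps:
s(S) = 57 + S**2 (s(S) = S**2 + 57 = 57 + S**2)
(1/(-432 - 2190) - 1*1845) + s(-53) = (1/(-432 - 2190) - 1*1845) + (57 + (-53)**2) = (1/(-2622) - 1845) + (57 + 2809) = (-1/2622 - 1845) + 2866 = -4837591/2622 + 2866 = 2677061/2622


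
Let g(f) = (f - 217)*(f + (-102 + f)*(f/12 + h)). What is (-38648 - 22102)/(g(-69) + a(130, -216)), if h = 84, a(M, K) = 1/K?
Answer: -2624400/166174351 ≈ -0.015793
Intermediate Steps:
g(f) = (-217 + f)*(f + (-102 + f)*(84 + f/12)) (g(f) = (f - 217)*(f + (-102 + f)*(f/12 + 84)) = (-217 + f)*(f + (-102 + f)*(f*(1/12) + 84)) = (-217 + f)*(f + (-102 + f)*(f/12 + 84)) = (-217 + f)*(f + (-102 + f)*(84 + f/12)))
(-38648 - 22102)/(g(-69) + a(130, -216)) = (-38648 - 22102)/((1859256 - 50337/2*(-69) + (1/12)*(-69)**3 + (701/12)*(-69)**2) + 1/(-216)) = -60750/((1859256 + 3473253/2 + (1/12)*(-328509) + (701/12)*4761) - 1/216) = -60750/((1859256 + 3473253/2 - 109503/4 + 1112487/4) - 1/216) = -60750/(7693257/2 - 1/216) = -60750/830871755/216 = -60750*216/830871755 = -2624400/166174351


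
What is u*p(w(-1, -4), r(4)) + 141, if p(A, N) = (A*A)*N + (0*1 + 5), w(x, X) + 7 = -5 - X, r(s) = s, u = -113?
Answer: -29352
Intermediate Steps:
w(x, X) = -12 - X (w(x, X) = -7 + (-5 - X) = -12 - X)
p(A, N) = 5 + N*A² (p(A, N) = A²*N + (0 + 5) = N*A² + 5 = 5 + N*A²)
u*p(w(-1, -4), r(4)) + 141 = -113*(5 + 4*(-12 - 1*(-4))²) + 141 = -113*(5 + 4*(-12 + 4)²) + 141 = -113*(5 + 4*(-8)²) + 141 = -113*(5 + 4*64) + 141 = -113*(5 + 256) + 141 = -113*261 + 141 = -29493 + 141 = -29352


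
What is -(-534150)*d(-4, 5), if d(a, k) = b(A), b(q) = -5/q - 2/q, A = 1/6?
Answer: -22434300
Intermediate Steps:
A = ⅙ ≈ 0.16667
b(q) = -7/q
d(a, k) = -42 (d(a, k) = -7/⅙ = -7*6 = -42)
-(-534150)*d(-4, 5) = -(-534150)*(-42) = -225*99708 = -22434300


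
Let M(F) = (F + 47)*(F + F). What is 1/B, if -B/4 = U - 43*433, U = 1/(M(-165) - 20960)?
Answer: 4495/334769619 ≈ 1.3427e-5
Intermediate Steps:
M(F) = 2*F*(47 + F) (M(F) = (47 + F)*(2*F) = 2*F*(47 + F))
U = 1/17980 (U = 1/(2*(-165)*(47 - 165) - 20960) = 1/(2*(-165)*(-118) - 20960) = 1/(38940 - 20960) = 1/17980 ≈ 5.5617e-5)
B = 334769619/4495 (B = -4*(1/17980 - 43*433) = -4*(1/17980 - 18619) = -4*(-334769619/17980) = 334769619/4495 ≈ 74476.)
1/B = 1/(334769619/4495) = 4495/334769619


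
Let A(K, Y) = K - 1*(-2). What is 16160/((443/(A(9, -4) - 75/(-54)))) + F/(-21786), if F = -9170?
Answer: 6548574505/14476797 ≈ 452.35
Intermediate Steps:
A(K, Y) = 2 + K (A(K, Y) = K + 2 = 2 + K)
16160/((443/(A(9, -4) - 75/(-54)))) + F/(-21786) = 16160/((443/((2 + 9) - 75/(-54)))) - 9170/(-21786) = 16160/((443/(11 - 75*(-1/54)))) - 9170*(-1/21786) = 16160/((443/(11 + 25/18))) + 4585/10893 = 16160/((443/(223/18))) + 4585/10893 = 16160/((443*(18/223))) + 4585/10893 = 16160/(7974/223) + 4585/10893 = 16160*(223/7974) + 4585/10893 = 1801840/3987 + 4585/10893 = 6548574505/14476797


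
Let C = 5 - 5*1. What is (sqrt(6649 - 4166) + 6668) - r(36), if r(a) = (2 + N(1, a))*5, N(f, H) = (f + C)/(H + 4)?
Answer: 53263/8 + sqrt(2483) ≈ 6707.7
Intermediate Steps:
C = 0 (C = 5 - 5 = 0)
N(f, H) = f/(4 + H) (N(f, H) = (f + 0)/(H + 4) = f/(4 + H))
r(a) = 10 + 5/(4 + a) (r(a) = (2 + 1/(4 + a))*5 = 10 + 5/(4 + a))
(sqrt(6649 - 4166) + 6668) - r(36) = (sqrt(6649 - 4166) + 6668) - 5*(9 + 2*36)/(4 + 36) = (sqrt(2483) + 6668) - 5*(9 + 72)/40 = (6668 + sqrt(2483)) - 5*81/40 = (6668 + sqrt(2483)) - 1*81/8 = (6668 + sqrt(2483)) - 81/8 = 53263/8 + sqrt(2483)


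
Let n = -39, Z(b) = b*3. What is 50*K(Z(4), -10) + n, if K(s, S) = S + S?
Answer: -1039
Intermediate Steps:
Z(b) = 3*b
K(s, S) = 2*S
50*K(Z(4), -10) + n = 50*(2*(-10)) - 39 = 50*(-20) - 39 = -1000 - 39 = -1039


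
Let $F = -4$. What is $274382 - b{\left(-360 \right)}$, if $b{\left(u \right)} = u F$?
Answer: $272942$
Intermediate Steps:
$b{\left(u \right)} = - 4 u$ ($b{\left(u \right)} = u \left(-4\right) = - 4 u$)
$274382 - b{\left(-360 \right)} = 274382 - \left(-4\right) \left(-360\right) = 274382 - 1440 = 272942$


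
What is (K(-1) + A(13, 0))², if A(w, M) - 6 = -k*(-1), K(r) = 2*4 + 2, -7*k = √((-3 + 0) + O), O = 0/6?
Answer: (112 - I*√3)²/49 ≈ 255.94 - 7.9179*I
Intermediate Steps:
O = 0 (O = 0*(⅙) = 0)
k = -I*√3/7 (k = -√((-3 + 0) + 0)/7 = -√(-3 + 0)/7 = -I*√3/7 ≈ -0.24744*I)
K(r) = 10 (K(r) = 8 + 2 = 10)
A(w, M) = 6 - I*√3/7 (A(w, M) = 6 - (-I*√3/7)*(-1) = 6 - I*√3/7)
(K(-1) + A(13, 0))² = (10 + (6 - I*√3/7))² = (16 - I*√3/7)²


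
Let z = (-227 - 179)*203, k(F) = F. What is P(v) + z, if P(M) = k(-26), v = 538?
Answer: -82444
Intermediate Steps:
P(M) = -26
z = -82418 (z = -406*203 = -82418)
P(v) + z = -26 - 82418 = -82444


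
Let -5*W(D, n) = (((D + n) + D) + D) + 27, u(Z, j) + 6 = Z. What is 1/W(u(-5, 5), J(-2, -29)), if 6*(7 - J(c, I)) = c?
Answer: -15/4 ≈ -3.7500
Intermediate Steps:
J(c, I) = 7 - c/6
u(Z, j) = -6 + Z
W(D, n) = -27/5 - 3*D/5 - n/5 (W(D, n) = -((((D + n) + D) + D) + 27)/5 = -(((n + 2*D) + D) + 27)/5 = -((n + 3*D) + 27)/5 = -(27 + n + 3*D)/5 = -27/5 - 3*D/5 - n/5)
1/W(u(-5, 5), J(-2, -29)) = 1/(-27/5 - 3*(-6 - 5)/5 - (7 - 1/6*(-2))/5) = 1/(-27/5 - 3/5*(-11) - (7 + 1/3)/5) = 1/(-27/5 + 33/5 - 1/5*22/3) = 1/(-27/5 + 33/5 - 22/15) = 1/(-4/15) = -15/4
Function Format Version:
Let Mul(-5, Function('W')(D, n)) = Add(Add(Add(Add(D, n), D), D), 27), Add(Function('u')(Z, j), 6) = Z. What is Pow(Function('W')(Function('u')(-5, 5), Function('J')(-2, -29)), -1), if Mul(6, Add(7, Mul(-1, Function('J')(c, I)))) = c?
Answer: Rational(-15, 4) ≈ -3.7500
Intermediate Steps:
Function('J')(c, I) = Add(7, Mul(Rational(-1, 6), c))
Function('u')(Z, j) = Add(-6, Z)
Function('W')(D, n) = Add(Rational(-27, 5), Mul(Rational(-3, 5), D), Mul(Rational(-1, 5), n)) (Function('W')(D, n) = Mul(Rational(-1, 5), Add(Add(Add(Add(D, n), D), D), 27)) = Mul(Rational(-1, 5), Add(Add(Add(n, Mul(2, D)), D), 27)) = Mul(Rational(-1, 5), Add(Add(n, Mul(3, D)), 27)) = Mul(Rational(-1, 5), Add(27, n, Mul(3, D))) = Add(Rational(-27, 5), Mul(Rational(-3, 5), D), Mul(Rational(-1, 5), n)))
Pow(Function('W')(Function('u')(-5, 5), Function('J')(-2, -29)), -1) = Pow(Add(Rational(-27, 5), Mul(Rational(-3, 5), Add(-6, -5)), Mul(Rational(-1, 5), Add(7, Mul(Rational(-1, 6), -2)))), -1) = Pow(Add(Rational(-27, 5), Mul(Rational(-3, 5), -11), Mul(Rational(-1, 5), Add(7, Rational(1, 3)))), -1) = Pow(Add(Rational(-27, 5), Rational(33, 5), Mul(Rational(-1, 5), Rational(22, 3))), -1) = Pow(Add(Rational(-27, 5), Rational(33, 5), Rational(-22, 15)), -1) = Pow(Rational(-4, 15), -1) = Rational(-15, 4)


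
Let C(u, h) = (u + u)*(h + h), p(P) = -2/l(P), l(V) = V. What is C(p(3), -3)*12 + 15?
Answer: 111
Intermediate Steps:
p(P) = -2/P
C(u, h) = 4*h*u (C(u, h) = (2*u)*(2*h) = 4*h*u)
C(p(3), -3)*12 + 15 = (4*(-3)*(-2/3))*12 + 15 = (4*(-3)*(-2*⅓))*12 + 15 = (4*(-3)*(-⅔))*12 + 15 = 8*12 + 15 = 96 + 15 = 111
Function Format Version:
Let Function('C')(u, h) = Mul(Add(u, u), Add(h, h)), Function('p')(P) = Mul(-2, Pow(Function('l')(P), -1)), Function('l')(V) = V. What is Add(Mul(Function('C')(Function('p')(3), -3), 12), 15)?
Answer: 111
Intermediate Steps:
Function('p')(P) = Mul(-2, Pow(P, -1))
Function('C')(u, h) = Mul(4, h, u) (Function('C')(u, h) = Mul(Mul(2, u), Mul(2, h)) = Mul(4, h, u))
Add(Mul(Function('C')(Function('p')(3), -3), 12), 15) = Add(Mul(Mul(4, -3, Mul(-2, Pow(3, -1))), 12), 15) = Add(Mul(Mul(4, -3, Mul(-2, Rational(1, 3))), 12), 15) = Add(Mul(Mul(4, -3, Rational(-2, 3)), 12), 15) = Add(Mul(8, 12), 15) = Add(96, 15) = 111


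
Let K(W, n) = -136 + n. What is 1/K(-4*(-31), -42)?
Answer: -1/178 ≈ -0.0056180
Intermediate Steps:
1/K(-4*(-31), -42) = 1/(-136 - 42) = 1/(-178) = -1/178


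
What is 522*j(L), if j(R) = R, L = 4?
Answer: 2088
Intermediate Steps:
522*j(L) = 522*4 = 2088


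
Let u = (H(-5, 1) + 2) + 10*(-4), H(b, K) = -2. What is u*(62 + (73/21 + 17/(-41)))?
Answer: -2240720/861 ≈ -2602.5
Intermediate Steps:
u = -40 (u = (-2 + 2) + 10*(-4) = 0 - 40 = -40)
u*(62 + (73/21 + 17/(-41))) = -40*(62 + (73/21 + 17/(-41))) = -40*(62 + (73*(1/21) + 17*(-1/41))) = -40*(62 + (73/21 - 17/41)) = -40*(62 + 2636/861) = -40*56018/861 = -2240720/861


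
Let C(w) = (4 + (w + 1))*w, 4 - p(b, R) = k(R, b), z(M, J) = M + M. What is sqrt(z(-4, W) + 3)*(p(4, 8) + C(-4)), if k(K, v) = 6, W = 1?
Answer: -6*I*sqrt(5) ≈ -13.416*I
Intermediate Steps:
z(M, J) = 2*M
p(b, R) = -2 (p(b, R) = 4 - 1*6 = 4 - 6 = -2)
C(w) = w*(5 + w) (C(w) = (4 + (1 + w))*w = (5 + w)*w = w*(5 + w))
sqrt(z(-4, W) + 3)*(p(4, 8) + C(-4)) = sqrt(2*(-4) + 3)*(-2 - 4*(5 - 4)) = sqrt(-8 + 3)*(-2 - 4*1) = sqrt(-5)*(-2 - 4) = (I*sqrt(5))*(-6) = -6*I*sqrt(5)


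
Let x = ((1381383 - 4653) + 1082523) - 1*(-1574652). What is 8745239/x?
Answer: 8745239/4033905 ≈ 2.1679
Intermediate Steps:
x = 4033905 (x = (1376730 + 1082523) + 1574652 = 2459253 + 1574652 = 4033905)
8745239/x = 8745239/4033905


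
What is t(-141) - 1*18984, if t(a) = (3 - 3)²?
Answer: -18984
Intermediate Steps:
t(a) = 0 (t(a) = 0² = 0)
t(-141) - 1*18984 = 0 - 1*18984 = 0 - 18984 = -18984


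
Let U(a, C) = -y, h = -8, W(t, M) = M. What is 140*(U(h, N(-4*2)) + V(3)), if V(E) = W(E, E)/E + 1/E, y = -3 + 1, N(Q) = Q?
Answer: 1400/3 ≈ 466.67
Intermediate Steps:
y = -2
V(E) = 1 + 1/E (V(E) = E/E + 1/E = 1 + 1/E)
U(a, C) = 2 (U(a, C) = -1*(-2) = 2)
140*(U(h, N(-4*2)) + V(3)) = 140*(2 + (1 + 3)/3) = 140*(2 + (1/3)*4) = 140*(2 + 4/3) = 140*(10/3) = 1400/3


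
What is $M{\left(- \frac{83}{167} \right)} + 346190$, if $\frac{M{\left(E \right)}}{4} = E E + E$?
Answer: $\frac{9654865022}{27889} \approx 3.4619 \cdot 10^{5}$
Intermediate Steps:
$M{\left(E \right)} = 4 E + 4 E^{2}$ ($M{\left(E \right)} = 4 \left(E E + E\right) = 4 \left(E^{2} + E\right) = 4 \left(E + E^{2}\right) = 4 E + 4 E^{2}$)
$M{\left(- \frac{83}{167} \right)} + 346190 = 4 \left(- \frac{83}{167}\right) \left(1 - \frac{83}{167}\right) + 346190 = 4 \left(- \frac{83}{167}\right) \frac{84}{167} + 346190 = - \frac{27888}{27889} + 346190 = \frac{9654865022}{27889}$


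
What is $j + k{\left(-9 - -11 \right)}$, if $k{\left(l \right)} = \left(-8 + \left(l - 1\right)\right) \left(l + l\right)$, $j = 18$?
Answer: $-10$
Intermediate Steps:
$k{\left(l \right)} = 2 l \left(-9 + l\right)$ ($k{\left(l \right)} = \left(-8 + \left(l - 1\right)\right) 2 l = \left(-8 + \left(-1 + l\right)\right) 2 l = \left(-9 + l\right) 2 l = 2 l \left(-9 + l\right)$)
$j + k{\left(-9 - -11 \right)} = 18 + 2 \left(-9 - -11\right) \left(-9 - -2\right) = 18 + 2 \left(-9 + 11\right) \left(-9 + \left(-9 + 11\right)\right) = 18 + 2 \cdot 2 \left(-9 + 2\right) = 18 + 2 \cdot 2 \left(-7\right) = 18 - 28 = -10$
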